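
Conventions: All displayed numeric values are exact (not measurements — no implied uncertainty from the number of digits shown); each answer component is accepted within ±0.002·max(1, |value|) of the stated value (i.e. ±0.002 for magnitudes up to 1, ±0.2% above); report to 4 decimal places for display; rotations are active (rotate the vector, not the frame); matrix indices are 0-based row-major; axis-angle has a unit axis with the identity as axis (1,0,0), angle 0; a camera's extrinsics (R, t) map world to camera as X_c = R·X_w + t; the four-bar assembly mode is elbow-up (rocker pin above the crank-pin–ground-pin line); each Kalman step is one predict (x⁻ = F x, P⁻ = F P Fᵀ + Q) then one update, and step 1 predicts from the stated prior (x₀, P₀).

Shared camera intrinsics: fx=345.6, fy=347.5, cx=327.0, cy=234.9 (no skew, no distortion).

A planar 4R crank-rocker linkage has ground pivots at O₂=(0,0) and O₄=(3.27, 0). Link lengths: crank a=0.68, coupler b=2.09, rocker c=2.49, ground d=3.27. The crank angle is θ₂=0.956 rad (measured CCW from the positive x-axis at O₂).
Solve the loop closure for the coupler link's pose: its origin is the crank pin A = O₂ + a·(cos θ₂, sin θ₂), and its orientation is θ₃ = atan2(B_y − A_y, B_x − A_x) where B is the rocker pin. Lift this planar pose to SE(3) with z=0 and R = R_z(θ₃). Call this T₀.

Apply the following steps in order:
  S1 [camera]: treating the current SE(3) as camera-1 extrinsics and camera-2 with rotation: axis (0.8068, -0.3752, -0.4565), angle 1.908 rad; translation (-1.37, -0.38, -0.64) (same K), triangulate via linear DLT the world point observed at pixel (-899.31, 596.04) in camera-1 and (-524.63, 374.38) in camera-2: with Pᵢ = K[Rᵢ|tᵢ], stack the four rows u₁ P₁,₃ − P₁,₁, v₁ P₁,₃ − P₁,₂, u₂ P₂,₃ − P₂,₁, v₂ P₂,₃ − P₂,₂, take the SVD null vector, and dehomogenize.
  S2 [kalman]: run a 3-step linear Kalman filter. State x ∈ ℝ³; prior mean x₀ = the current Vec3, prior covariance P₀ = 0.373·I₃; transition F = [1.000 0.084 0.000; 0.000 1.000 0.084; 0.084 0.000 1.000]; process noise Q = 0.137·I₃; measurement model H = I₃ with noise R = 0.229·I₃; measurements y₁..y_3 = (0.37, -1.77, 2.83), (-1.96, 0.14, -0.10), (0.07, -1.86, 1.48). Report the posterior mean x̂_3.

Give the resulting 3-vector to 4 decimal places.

source (fourbar_fk): coupler pose = R=[0.6997 -0.7144 0.0000; 0.7144 0.6997 0.0000; 0.0000 0.0000 1.0000], t=(0.3922, 0.5555, 0.0000)
after S1 (triangulate): (-1.5387, 1.5174, 0.4984)
after S2 (kf_track): (-0.5521, -1.0328, 1.1204)

result = (-0.5521, -1.0328, 1.1204)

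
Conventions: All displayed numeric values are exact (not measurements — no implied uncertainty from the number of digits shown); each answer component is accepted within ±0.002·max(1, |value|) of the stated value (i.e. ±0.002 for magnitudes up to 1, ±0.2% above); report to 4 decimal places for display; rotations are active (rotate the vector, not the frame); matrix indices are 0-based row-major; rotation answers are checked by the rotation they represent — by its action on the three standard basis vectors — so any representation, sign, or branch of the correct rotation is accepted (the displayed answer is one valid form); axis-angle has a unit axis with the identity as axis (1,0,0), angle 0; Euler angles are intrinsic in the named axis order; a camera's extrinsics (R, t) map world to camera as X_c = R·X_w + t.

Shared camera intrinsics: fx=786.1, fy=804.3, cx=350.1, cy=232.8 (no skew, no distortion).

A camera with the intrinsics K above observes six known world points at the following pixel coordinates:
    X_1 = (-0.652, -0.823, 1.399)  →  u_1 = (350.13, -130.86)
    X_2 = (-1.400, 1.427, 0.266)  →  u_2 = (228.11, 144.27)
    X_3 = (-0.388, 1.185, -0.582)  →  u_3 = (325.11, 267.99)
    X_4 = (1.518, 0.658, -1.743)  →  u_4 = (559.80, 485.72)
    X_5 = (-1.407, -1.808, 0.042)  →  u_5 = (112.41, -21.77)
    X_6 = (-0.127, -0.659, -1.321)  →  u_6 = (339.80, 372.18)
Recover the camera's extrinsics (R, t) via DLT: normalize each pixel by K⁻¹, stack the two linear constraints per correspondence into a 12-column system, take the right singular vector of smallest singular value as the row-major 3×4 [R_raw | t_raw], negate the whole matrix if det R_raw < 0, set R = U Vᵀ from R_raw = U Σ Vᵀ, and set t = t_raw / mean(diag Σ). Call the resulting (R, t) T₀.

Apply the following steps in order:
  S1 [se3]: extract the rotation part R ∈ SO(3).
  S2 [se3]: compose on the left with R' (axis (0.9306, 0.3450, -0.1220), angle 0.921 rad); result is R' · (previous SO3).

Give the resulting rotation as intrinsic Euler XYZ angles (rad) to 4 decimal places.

source (pnp_recover): camera pose = R=[0.9780 -0.0209 0.2077; 0.2083 0.1675 -0.9636; -0.0147 0.9857 0.1681], t=(0.3300, -0.4101, 5.0601)
after S1 (rot_of_se3): [0.9780 -0.0209 0.2077; 0.2083 0.1675 -0.9636; -0.0147 0.9857 0.1681]
after S2 (compose_so3): [0.9695 0.2443 0.0196; 0.1759 -0.6381 -0.7496; -0.1706 0.7302 -0.6616]

rotation (euler_xyz) = (2.2940, 0.0196, -0.2468)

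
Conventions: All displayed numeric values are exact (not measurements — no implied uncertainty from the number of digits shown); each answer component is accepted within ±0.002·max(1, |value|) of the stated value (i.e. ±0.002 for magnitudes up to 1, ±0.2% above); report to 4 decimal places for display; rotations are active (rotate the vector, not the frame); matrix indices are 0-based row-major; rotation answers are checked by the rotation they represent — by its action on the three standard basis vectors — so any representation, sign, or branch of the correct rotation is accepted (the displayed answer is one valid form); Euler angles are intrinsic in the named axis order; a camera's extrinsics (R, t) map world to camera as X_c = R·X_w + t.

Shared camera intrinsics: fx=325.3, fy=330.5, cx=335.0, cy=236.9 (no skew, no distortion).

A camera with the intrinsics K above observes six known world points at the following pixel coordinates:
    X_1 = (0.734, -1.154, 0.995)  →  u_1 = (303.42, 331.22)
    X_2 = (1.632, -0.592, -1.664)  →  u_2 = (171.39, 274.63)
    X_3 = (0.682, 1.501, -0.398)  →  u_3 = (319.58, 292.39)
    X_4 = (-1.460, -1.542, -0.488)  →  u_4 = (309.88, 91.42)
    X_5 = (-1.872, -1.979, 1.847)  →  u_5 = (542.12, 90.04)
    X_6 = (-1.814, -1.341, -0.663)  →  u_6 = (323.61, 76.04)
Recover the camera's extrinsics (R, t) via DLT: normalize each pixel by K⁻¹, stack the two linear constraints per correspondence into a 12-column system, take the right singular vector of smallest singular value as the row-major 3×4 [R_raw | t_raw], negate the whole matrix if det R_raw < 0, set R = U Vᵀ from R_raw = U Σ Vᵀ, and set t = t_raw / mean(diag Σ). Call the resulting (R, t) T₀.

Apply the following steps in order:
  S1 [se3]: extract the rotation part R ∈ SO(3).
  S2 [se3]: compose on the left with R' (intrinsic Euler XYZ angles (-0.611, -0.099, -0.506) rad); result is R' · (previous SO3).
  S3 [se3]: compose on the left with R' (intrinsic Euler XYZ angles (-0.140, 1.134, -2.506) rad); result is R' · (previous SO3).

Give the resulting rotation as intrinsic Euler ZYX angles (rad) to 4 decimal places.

rotation (euler_zyx) = (-2.0224, 0.7283, 0.5020)

source (pnp_recover): camera pose = R=[-0.5719 0.3795 0.7272; 0.8192 0.3109 0.4820; -0.0431 0.8714 -0.4887], t=(-0.1900, 0.2299, 4.8601)
after S1 (rot_of_se3): [-0.5719 0.3795 0.7272; 0.8192 0.3109 0.4820; -0.0431 0.8714 -0.4887]
after S2 (compose_so3): [-0.0985 0.3942 0.9138; 0.7835 0.5969 -0.1730; -0.6136 0.6989 -0.3676]
after S3 (compose_so3): [-0.3257 0.6490 -0.6876; -0.6715 -0.6707 -0.3150; -0.6656 0.3591 0.6542]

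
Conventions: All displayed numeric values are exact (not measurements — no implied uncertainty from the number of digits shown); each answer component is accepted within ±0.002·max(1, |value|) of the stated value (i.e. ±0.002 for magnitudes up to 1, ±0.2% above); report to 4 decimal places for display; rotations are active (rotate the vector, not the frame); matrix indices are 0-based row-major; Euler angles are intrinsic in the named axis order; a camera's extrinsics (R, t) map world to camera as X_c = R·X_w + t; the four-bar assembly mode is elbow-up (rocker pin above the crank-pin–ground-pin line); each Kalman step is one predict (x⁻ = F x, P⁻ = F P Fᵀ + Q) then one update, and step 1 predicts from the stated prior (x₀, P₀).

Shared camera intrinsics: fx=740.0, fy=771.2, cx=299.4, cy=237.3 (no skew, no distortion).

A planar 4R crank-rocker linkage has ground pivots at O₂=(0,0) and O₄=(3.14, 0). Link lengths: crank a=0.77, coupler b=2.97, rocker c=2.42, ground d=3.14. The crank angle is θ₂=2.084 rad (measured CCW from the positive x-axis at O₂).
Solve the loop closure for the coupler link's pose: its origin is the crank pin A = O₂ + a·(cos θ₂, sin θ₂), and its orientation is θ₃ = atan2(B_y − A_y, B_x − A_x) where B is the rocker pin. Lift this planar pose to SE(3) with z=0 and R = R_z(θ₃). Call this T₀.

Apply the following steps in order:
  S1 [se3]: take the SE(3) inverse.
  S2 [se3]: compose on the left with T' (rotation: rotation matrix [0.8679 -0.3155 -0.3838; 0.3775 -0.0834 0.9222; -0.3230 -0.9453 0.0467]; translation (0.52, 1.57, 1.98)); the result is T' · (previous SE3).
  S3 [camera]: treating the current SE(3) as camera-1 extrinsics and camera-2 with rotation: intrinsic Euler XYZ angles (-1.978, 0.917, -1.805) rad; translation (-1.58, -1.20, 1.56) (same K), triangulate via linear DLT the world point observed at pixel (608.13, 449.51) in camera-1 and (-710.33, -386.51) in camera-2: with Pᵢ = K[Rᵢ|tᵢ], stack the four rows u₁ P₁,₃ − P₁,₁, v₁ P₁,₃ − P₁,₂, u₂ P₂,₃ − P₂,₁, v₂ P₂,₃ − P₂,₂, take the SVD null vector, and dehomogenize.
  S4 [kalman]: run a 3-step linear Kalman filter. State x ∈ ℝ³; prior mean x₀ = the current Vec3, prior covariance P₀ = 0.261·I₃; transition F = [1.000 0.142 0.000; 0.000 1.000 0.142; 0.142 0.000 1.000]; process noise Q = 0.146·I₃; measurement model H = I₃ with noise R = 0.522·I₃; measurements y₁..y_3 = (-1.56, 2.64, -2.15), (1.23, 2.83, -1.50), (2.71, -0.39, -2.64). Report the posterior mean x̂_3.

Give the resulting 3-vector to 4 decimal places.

result = (1.3564, 0.7068, -1.8746)

source (fourbar_fk): coupler pose = R=[0.8547 -0.5192 0.0000; 0.5192 0.8547 0.0000; 0.0000 0.0000 1.0000], t=(-0.3780, 0.6708, 0.0000)
after S1 (invert_se3): R=[0.8547 0.5192 0.0000; -0.5192 0.8547 0.0000; 0.0000 0.0000 1.0000], t=(-0.0252, -0.7696, 0.0000)
after S2 (compose_se3): R=[0.9055 0.1810 -0.3838; 0.3659 0.1247 0.9222; 0.2147 -0.9756 0.0467], t=(0.7409, 1.6247, 2.7156)
after S3 (triangulate): (0.1888, -0.2320, -0.9283)
after S4 (kf_track): (1.3564, 0.7068, -1.8746)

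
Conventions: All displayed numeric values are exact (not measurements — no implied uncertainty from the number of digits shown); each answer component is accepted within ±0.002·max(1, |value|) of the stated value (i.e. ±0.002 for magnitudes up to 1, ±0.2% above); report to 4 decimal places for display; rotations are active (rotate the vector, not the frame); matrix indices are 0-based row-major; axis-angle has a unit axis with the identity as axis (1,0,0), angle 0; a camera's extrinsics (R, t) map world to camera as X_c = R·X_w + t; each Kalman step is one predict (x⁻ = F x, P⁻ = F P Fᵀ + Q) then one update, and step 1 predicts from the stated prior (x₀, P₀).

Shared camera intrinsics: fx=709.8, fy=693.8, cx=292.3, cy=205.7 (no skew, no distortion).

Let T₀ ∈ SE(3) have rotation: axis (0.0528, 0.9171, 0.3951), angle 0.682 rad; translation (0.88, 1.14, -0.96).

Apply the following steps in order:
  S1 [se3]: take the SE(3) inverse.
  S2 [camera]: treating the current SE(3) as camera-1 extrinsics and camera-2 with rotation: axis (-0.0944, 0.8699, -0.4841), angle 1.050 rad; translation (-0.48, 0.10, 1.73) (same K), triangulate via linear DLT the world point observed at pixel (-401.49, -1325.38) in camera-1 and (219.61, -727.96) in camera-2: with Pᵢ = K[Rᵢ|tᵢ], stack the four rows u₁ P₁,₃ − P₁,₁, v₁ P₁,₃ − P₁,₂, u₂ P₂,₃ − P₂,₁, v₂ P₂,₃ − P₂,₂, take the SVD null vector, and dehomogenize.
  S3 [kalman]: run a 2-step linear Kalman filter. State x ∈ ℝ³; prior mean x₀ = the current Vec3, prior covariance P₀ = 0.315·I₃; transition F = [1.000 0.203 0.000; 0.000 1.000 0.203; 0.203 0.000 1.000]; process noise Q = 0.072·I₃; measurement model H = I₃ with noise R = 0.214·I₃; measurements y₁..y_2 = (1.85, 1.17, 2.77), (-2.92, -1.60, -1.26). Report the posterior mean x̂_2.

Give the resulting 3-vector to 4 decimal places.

result = (-0.8153, -0.7722, 0.3456)

after S1 (invert_se3): R=[0.7769 0.2599 -0.5734; -0.2382 0.9645 0.1143; 0.5828 0.0478 0.8112], t=(-1.5305, -0.7801, 0.2115)
after S2 (triangulate): (1.3053, -1.7047, 0.4040)
after S3 (kf_track): (-0.8153, -0.7722, 0.3456)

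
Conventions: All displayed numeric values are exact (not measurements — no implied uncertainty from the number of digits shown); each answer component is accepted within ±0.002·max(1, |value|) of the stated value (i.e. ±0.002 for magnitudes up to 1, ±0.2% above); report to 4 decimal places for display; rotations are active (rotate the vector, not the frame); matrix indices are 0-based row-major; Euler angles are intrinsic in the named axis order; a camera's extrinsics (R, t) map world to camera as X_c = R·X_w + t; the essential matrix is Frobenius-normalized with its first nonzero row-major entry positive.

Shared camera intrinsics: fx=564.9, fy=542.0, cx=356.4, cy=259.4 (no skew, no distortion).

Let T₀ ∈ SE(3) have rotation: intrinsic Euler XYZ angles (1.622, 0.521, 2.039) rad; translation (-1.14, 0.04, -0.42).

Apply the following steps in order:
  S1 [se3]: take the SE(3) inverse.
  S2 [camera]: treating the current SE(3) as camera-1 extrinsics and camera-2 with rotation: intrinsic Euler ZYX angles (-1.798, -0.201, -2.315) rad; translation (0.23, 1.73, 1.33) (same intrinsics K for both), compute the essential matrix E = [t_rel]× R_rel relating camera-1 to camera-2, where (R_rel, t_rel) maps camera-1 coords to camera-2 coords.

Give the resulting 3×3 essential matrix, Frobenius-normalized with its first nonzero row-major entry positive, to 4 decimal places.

after S1 (invert_se3): R=[-0.3914 -0.2700 0.8797; -0.7740 -0.4205 -0.4734; 0.4977 -0.8662 -0.0444], t=(-0.0659, -1.0644, 0.5834)
after S2 (essential): [0.3322 -0.0388 -0.6220; -0.2755 -0.0238 -0.1084; 0.5590 0.0565 0.3122]

matrix = [0.3322 -0.0388 -0.6220; -0.2755 -0.0238 -0.1084; 0.5590 0.0565 0.3122]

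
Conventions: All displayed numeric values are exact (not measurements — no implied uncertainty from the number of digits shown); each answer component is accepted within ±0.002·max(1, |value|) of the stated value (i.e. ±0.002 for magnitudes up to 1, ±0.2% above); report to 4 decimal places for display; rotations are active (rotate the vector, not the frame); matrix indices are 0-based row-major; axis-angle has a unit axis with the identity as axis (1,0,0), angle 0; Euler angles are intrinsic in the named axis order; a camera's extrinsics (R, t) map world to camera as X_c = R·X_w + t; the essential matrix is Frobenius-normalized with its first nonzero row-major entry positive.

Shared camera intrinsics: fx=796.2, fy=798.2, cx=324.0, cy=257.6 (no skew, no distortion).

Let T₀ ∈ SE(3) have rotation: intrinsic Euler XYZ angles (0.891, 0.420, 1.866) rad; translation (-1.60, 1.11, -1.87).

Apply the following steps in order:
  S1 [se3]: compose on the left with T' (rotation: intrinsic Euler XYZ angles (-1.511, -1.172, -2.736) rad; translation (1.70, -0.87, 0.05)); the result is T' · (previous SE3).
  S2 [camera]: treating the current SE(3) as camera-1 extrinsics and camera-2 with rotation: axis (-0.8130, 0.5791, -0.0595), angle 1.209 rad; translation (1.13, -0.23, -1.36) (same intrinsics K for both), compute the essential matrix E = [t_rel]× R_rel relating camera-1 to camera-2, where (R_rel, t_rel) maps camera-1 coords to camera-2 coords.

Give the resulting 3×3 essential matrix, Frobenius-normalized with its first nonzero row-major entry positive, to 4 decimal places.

matrix = [0.0497 0.1841 0.0541; -0.1941 -0.6382 0.1565; -0.0021 0.1433 0.6861]

after S1 (compose_se3): R=[-0.5816 0.2197 -0.7832; 0.7050 0.6166 -0.3505; 0.4059 -0.7560 -0.5135], t=(4.1642, 0.1372, 0.4996)
after S2 (essential): [0.0497 0.1841 0.0541; -0.1941 -0.6382 0.1565; -0.0021 0.1433 0.6861]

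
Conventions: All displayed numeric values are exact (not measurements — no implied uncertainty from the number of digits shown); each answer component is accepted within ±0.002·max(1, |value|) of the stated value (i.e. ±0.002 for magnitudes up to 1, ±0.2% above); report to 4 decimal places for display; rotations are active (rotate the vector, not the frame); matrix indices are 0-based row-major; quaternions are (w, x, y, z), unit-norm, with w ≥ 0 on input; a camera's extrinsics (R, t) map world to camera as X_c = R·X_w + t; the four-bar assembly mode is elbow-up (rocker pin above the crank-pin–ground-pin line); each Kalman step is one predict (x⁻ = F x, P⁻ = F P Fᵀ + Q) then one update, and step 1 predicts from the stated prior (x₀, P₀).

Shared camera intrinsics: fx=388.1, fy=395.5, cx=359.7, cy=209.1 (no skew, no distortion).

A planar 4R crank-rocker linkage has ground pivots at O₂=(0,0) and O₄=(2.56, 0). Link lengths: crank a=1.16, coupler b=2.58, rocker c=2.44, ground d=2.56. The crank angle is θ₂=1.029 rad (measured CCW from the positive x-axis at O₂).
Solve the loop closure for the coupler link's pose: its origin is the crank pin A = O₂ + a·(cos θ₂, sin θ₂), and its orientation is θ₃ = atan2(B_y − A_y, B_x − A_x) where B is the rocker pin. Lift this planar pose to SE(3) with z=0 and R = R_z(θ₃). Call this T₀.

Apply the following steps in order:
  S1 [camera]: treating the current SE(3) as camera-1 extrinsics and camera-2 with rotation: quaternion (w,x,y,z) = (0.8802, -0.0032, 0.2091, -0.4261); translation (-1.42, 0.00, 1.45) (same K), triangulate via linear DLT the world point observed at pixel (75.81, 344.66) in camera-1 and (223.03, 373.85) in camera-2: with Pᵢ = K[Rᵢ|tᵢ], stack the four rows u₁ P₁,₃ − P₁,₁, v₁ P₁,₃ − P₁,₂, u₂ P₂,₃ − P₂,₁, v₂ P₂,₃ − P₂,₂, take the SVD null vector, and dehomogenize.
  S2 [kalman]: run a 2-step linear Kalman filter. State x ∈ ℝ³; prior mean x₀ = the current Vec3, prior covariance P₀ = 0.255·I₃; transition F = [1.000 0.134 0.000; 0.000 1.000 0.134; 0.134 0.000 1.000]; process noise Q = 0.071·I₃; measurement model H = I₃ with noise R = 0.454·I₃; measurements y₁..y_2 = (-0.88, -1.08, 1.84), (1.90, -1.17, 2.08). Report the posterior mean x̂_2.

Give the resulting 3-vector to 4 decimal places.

source (fourbar_fk): coupler pose = R=[0.8299 -0.5580 0.0000; 0.5580 0.8299 0.0000; 0.0000 0.0000 1.0000], t=(0.5982, 0.9939, 0.0000)
after S1 (triangulate): (-1.7590, 0.6884, 1.7029)
after S2 (kf_track): (-0.1890, -0.1019, 1.7124)

result = (-0.1890, -0.1019, 1.7124)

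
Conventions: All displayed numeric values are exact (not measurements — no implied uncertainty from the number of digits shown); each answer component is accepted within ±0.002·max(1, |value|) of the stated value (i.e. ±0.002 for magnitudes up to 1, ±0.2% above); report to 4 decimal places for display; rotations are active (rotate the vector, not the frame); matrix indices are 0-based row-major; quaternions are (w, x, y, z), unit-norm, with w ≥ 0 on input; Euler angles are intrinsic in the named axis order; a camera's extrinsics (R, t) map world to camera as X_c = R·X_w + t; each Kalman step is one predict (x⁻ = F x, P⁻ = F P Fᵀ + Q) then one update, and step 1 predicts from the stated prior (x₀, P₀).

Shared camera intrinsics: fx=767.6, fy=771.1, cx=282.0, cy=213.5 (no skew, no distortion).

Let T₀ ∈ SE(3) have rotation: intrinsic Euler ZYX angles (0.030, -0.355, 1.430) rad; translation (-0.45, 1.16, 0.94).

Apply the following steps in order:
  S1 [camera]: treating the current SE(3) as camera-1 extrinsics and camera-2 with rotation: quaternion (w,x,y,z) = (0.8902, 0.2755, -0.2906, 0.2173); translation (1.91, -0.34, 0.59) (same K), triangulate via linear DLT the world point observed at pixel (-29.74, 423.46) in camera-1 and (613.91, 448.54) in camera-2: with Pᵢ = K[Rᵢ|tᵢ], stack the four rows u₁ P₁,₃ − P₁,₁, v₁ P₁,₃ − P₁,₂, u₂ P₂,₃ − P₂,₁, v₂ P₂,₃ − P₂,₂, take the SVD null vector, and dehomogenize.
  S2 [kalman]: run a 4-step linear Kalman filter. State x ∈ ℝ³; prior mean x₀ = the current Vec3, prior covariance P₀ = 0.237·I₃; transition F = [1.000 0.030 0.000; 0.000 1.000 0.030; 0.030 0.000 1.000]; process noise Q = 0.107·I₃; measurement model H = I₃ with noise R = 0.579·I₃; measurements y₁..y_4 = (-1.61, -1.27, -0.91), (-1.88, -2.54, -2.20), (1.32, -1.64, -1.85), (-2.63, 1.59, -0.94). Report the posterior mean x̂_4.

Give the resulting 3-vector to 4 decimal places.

after S1 (triangulate): (-0.0033, 1.6800, 0.6796)
after S2 (kf_track): (-1.0853, -0.0986, -1.0943)

result = (-1.0853, -0.0986, -1.0943)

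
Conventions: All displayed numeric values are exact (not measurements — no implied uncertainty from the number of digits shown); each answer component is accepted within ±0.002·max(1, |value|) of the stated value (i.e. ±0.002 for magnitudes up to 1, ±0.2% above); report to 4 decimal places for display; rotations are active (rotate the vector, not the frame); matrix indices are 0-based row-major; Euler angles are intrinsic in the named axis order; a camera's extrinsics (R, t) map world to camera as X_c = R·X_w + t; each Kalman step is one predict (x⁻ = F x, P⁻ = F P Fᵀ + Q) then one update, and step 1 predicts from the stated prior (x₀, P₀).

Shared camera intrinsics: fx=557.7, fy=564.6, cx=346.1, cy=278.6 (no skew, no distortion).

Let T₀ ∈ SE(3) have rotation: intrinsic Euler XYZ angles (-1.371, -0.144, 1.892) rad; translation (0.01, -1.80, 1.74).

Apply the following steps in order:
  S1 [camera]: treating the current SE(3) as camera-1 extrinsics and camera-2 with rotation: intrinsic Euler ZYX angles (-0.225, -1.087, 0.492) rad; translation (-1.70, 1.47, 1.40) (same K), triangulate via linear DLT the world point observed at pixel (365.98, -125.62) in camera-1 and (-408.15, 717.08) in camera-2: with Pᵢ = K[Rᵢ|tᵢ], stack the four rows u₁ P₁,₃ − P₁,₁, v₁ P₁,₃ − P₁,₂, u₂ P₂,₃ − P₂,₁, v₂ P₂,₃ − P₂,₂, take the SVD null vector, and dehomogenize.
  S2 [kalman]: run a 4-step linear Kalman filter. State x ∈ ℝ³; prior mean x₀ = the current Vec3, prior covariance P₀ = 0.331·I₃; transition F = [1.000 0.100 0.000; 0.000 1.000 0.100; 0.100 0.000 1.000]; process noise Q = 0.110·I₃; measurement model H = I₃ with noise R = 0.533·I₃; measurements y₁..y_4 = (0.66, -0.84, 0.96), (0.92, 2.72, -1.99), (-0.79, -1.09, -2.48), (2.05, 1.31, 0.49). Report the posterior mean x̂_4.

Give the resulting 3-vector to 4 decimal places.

result = (0.8186, 0.5064, -0.4606)

after S1 (triangulate): (-0.0178, -0.1275, 0.4913)
after S2 (kf_track): (0.8186, 0.5064, -0.4606)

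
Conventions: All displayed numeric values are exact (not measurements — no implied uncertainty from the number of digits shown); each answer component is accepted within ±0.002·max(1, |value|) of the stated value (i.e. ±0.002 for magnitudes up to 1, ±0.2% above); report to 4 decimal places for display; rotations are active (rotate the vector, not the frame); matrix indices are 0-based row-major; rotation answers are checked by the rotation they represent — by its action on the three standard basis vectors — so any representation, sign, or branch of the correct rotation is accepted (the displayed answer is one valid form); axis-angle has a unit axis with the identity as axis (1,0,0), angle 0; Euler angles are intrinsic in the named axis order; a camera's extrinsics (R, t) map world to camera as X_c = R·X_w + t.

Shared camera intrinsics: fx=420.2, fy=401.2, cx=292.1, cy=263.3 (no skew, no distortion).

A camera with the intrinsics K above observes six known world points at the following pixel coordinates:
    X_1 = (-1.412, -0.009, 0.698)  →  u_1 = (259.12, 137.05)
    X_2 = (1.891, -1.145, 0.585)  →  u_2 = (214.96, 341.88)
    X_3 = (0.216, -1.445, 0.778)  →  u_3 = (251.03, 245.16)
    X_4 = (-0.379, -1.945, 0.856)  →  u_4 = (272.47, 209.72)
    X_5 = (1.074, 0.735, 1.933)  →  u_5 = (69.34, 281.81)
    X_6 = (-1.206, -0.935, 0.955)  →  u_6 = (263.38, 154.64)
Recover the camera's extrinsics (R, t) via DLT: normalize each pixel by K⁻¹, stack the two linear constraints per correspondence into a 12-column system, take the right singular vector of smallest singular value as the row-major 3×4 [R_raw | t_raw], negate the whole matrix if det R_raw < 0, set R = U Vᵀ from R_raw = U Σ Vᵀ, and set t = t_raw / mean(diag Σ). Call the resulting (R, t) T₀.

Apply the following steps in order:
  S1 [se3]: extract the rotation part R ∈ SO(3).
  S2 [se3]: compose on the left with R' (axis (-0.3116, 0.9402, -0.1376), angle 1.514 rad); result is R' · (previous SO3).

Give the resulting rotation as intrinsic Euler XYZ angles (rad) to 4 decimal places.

rotation (euler_xyz) = (-0.0013, 0.1507, 1.5040)

source (pnp_recover): camera pose = R=[-0.3929 -0.3085 -0.8663; 0.8843 0.1319 -0.4480; 0.2524 -0.9420 0.2210], t=(-0.3298, 0.0505, 4.9973)
after S1 (rot_of_se3): [-0.3929 -0.3085 -0.8663; 0.8843 0.1319 -0.4480; 0.2524 -0.9420 0.2210]
after S2 (compose_so3): [0.0660 -0.9865 0.1501; 0.9978 0.0670 0.0012; -0.0113 0.1497 0.9887]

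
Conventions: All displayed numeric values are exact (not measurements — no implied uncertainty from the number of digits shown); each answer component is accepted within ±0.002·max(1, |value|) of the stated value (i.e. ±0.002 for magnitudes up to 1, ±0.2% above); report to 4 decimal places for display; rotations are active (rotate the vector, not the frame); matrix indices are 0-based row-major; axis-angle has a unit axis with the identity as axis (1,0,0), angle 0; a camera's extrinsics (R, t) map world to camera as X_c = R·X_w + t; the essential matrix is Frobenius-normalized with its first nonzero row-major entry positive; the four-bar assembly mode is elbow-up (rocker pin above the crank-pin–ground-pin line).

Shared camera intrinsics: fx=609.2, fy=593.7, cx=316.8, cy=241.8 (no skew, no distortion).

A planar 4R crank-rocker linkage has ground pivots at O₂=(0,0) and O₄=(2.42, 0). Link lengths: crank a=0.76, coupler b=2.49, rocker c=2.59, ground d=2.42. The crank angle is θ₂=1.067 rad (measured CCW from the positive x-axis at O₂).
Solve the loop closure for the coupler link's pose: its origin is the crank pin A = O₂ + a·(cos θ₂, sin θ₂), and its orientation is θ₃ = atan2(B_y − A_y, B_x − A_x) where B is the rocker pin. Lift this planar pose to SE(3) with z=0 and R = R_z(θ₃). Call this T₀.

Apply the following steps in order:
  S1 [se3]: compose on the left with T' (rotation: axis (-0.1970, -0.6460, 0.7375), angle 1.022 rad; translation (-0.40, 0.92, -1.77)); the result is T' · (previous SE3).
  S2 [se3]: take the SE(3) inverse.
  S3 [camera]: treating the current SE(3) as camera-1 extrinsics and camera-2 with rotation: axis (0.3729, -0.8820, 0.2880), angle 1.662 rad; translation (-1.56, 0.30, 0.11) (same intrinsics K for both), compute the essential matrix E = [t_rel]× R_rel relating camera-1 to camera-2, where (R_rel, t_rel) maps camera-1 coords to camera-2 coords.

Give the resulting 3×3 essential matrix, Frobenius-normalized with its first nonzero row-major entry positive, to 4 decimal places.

matrix = [0.0635 -0.4720 -0.4370; 0.0514 -0.2570 -0.1365; 0.2075 -0.4170 0.5273]

source (fourbar_fk): coupler pose = R=[0.6518 -0.7584 0.0000; 0.7584 0.6518 0.0000; 0.0000 0.0000 1.0000], t=(0.3669, 0.6656, 0.0000)
after S1 (compose_se3): R=[-0.0789 -0.7801 -0.6206; 0.9968 -0.0533 -0.0598; 0.0136 -0.6234 0.7818], t=(-0.5801, 1.6532, -1.8568)
after S2 (invert_se3): R=[-0.0789 0.9968 0.0136; -0.7801 -0.0533 -0.6234; -0.6206 -0.0598 0.7818], t=(-1.6684, -1.5219, 1.1906)
after S3 (essential): [0.0635 -0.4720 -0.4370; 0.0514 -0.2570 -0.1365; 0.2075 -0.4170 0.5273]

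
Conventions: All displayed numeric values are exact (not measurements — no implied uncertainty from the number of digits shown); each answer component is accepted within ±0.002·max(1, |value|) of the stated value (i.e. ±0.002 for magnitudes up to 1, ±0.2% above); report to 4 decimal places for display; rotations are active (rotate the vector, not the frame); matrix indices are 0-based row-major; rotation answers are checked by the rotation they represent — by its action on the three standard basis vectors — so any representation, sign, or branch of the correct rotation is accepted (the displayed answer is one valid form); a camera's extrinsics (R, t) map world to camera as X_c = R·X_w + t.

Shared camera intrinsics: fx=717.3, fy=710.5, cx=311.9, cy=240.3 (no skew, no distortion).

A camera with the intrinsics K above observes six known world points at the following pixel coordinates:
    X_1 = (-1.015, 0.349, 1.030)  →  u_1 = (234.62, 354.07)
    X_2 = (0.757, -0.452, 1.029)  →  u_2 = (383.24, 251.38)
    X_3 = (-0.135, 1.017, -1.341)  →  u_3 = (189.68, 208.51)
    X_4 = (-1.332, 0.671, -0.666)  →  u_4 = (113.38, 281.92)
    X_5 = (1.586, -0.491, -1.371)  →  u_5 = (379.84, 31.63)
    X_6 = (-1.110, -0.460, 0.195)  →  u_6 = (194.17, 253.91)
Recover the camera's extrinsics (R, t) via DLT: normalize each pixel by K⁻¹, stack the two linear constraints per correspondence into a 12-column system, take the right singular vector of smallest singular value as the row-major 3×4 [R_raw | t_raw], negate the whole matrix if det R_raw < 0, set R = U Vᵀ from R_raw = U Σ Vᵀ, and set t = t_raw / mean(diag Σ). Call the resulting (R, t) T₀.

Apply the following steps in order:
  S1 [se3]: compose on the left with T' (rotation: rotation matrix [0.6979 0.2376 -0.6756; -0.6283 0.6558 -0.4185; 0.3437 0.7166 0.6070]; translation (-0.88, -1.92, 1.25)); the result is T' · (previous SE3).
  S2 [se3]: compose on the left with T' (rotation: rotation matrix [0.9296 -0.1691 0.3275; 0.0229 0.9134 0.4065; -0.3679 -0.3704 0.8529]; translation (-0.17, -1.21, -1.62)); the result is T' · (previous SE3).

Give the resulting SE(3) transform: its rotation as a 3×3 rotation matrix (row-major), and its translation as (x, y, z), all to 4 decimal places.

rotation (matrix) = ((0.7692, 0.5291, 0.3584), (-0.6363, 0.6863, 0.3524), (-0.0595, -0.4991, 0.8645)), translation = (-3.0468, -3.4388, 6.8368)

source (pnp_recover): camera pose = R=[0.9174 0.0377 0.3962; -0.3215 0.6569 0.6820; -0.2345 -0.7531 0.6147], t=(-0.3101, -0.0400, 7.0019)
after S1 (compose_se3): R=[0.7223 0.6912 0.0232; -0.6892 0.7222 -0.0589; -0.0575 0.0266 0.9980], t=(-5.8365, -4.6815, 5.3647)
after S2 (compose_se3): R=[0.7692 0.5291 0.3584; -0.6363 0.6863 0.3524; -0.0595 -0.4991 0.8645], t=(-3.0468, -3.4388, 6.8368)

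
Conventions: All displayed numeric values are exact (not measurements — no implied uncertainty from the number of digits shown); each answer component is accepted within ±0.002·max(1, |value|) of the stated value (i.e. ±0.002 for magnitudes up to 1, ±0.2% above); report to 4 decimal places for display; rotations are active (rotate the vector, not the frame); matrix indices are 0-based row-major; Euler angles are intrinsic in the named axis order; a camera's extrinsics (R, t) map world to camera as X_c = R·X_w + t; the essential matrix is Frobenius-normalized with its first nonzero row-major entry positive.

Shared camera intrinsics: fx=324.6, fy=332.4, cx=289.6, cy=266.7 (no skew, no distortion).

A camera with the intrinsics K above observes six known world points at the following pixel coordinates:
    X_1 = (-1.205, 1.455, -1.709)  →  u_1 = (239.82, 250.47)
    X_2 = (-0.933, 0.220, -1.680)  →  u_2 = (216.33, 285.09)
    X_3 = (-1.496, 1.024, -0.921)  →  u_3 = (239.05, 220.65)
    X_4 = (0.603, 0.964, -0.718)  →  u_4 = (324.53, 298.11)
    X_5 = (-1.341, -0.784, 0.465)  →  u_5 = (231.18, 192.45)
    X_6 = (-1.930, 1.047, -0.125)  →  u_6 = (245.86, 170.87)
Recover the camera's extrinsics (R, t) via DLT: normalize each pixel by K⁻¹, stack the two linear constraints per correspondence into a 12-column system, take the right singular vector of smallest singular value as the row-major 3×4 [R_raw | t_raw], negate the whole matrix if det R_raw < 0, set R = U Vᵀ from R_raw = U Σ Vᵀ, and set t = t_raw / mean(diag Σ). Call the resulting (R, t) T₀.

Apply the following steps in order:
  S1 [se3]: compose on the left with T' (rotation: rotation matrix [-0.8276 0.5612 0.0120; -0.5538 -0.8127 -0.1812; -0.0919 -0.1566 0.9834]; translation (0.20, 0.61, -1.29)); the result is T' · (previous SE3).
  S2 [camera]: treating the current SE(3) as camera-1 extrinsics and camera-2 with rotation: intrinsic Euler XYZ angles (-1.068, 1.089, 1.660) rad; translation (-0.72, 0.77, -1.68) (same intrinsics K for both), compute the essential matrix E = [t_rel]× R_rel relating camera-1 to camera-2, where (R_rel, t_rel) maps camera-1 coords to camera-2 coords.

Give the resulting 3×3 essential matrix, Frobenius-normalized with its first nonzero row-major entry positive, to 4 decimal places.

matrix = [0.4243 0.3399 -0.1398; -0.3993 0.5136 -0.2597; 0.3996 0.1747 -0.0634]

source (pnp_recover): camera pose = R=[0.7036 0.3768 0.6025; 0.7105 -0.3866 -0.5879; 0.0114 0.8417 -0.5398], t=(0.2801, 0.0802, 4.7003)
after S1 (compose_se3): R=[-0.1834 -0.5187 -0.8351; -0.9691 -0.0470 0.2420; -0.1648 0.8537 -0.4941], t=(0.0697, -0.4619, 3.2938)
after S2 (essential): [0.4243 0.3399 -0.1398; -0.3993 0.5136 -0.2597; 0.3996 0.1747 -0.0634]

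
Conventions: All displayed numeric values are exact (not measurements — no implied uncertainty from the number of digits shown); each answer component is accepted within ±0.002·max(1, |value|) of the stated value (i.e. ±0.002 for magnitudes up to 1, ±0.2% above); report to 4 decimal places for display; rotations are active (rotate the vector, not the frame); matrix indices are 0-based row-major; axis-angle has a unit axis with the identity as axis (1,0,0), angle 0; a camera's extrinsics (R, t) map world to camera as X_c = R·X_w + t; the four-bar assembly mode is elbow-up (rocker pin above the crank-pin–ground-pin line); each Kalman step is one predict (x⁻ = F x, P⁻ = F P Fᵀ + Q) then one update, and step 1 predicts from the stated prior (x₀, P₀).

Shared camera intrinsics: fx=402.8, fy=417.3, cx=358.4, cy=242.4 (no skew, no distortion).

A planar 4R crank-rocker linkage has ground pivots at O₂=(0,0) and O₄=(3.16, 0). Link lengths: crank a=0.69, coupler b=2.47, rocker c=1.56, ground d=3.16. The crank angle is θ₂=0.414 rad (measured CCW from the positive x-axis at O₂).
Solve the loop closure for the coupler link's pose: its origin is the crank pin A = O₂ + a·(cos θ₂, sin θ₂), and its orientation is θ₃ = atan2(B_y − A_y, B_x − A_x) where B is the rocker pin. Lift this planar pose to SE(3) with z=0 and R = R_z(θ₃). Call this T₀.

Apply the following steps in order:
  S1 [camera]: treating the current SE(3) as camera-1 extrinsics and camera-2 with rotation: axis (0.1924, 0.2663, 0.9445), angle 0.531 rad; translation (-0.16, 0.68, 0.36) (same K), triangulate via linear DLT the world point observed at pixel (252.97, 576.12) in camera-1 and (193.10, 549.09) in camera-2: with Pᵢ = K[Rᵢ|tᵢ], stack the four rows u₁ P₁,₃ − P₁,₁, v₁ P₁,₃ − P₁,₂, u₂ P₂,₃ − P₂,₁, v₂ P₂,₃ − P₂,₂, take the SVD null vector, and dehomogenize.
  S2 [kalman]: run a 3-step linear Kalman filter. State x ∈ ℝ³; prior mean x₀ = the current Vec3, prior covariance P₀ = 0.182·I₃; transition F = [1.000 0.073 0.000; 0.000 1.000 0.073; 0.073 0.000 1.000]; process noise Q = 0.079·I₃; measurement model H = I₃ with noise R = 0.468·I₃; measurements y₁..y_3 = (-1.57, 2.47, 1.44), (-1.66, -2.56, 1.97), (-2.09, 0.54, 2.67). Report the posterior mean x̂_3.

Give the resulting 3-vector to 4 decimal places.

source (fourbar_fk): coupler pose = R=[0.8664 -0.4993 0.0000; 0.4993 0.8664 0.0000; 0.0000 0.0000 1.0000], t=(0.6317, 0.2776, 0.0000)
after S1 (triangulate): (-0.3968, 1.4550, 1.6757)
after S2 (kf_track): (-1.3536, 0.5314, 1.8834)

result = (-1.3536, 0.5314, 1.8834)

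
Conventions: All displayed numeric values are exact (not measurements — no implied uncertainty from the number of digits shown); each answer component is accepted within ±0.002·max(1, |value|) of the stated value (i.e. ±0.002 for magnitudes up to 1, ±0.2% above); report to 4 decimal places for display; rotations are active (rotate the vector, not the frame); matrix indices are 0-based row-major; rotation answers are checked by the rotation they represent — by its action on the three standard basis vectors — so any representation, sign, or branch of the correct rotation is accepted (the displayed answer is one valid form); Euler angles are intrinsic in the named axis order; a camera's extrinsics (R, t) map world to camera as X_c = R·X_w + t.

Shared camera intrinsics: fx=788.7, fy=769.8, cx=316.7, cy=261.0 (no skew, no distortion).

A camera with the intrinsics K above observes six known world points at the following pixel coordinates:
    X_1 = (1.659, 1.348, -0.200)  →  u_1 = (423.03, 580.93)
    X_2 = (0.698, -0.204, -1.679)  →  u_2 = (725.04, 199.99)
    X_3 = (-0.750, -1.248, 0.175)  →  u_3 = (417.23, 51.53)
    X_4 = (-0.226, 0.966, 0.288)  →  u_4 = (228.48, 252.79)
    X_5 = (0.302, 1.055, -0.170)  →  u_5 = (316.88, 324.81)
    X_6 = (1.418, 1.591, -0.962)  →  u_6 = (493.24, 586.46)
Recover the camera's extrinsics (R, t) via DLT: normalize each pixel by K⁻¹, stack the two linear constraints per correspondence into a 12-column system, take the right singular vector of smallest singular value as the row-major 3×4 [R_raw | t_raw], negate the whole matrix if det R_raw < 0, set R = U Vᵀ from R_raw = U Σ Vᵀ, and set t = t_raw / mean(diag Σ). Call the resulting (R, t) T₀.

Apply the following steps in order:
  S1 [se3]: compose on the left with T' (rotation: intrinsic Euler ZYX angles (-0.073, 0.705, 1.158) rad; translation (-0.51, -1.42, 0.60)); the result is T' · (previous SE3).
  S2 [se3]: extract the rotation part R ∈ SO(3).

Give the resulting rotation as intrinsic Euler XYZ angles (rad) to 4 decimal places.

rotation (euler_xyz) = (0.6362, -0.1408, 0.3302)

source (pnp_recover): camera pose = R=[0.5073 -0.6281 -0.5901; 0.8557 0.4483 0.2585; 0.1021 -0.6361 0.7649], t=(0.4100, -0.3600, 4.7200)
after S1 (compose_se3): R=[0.9366 -0.3210 -0.1404; 0.1819 0.7880 -0.5882; 0.2994 0.5254 0.7964], t=(0.4863, -5.9727, 1.5253)
after S2 (rot_of_se3): [0.9366 -0.3210 -0.1404; 0.1819 0.7880 -0.5882; 0.2994 0.5254 0.7964]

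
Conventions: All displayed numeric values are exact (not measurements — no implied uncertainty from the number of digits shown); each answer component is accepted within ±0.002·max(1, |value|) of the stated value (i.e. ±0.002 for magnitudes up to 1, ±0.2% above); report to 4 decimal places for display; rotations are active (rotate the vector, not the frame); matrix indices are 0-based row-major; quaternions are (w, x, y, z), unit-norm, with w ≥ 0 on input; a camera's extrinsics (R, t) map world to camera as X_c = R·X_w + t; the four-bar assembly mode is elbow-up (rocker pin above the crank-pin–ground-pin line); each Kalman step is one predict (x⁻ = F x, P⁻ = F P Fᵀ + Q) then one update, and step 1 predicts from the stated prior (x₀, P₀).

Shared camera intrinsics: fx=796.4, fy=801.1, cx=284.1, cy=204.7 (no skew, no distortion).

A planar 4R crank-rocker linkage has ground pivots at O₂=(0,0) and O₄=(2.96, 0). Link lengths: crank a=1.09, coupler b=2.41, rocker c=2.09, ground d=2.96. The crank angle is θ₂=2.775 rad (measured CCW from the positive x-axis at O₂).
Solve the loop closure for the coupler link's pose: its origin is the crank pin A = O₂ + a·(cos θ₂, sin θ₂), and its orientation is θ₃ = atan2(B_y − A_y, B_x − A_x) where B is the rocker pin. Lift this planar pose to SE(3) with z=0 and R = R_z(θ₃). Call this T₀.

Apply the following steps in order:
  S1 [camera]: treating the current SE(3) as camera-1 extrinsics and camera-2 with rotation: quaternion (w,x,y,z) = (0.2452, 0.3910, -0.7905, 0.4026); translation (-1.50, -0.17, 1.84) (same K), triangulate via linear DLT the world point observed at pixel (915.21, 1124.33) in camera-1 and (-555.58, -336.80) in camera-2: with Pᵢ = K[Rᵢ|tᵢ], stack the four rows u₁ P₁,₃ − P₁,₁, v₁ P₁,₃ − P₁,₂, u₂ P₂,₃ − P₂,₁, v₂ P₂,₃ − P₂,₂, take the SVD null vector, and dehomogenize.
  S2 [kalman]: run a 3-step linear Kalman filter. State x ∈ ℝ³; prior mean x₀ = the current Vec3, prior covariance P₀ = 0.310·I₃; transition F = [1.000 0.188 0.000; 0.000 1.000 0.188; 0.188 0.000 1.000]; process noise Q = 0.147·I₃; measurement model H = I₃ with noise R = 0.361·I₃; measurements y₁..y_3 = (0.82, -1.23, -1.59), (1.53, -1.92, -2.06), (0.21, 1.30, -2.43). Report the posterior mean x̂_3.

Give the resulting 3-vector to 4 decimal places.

source (fourbar_fk): coupler pose = R=[0.9414 -0.3372 0.0000; 0.3372 0.9414 0.0000; 0.0000 0.0000 1.0000], t=(-1.0176, 0.3907, 0.0000)
after S1 (triangulate): (1.9417, 0.0898, 0.9844)
after S2 (kf_track): (0.6332, -0.2859, -1.5547)

result = (0.6332, -0.2859, -1.5547)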